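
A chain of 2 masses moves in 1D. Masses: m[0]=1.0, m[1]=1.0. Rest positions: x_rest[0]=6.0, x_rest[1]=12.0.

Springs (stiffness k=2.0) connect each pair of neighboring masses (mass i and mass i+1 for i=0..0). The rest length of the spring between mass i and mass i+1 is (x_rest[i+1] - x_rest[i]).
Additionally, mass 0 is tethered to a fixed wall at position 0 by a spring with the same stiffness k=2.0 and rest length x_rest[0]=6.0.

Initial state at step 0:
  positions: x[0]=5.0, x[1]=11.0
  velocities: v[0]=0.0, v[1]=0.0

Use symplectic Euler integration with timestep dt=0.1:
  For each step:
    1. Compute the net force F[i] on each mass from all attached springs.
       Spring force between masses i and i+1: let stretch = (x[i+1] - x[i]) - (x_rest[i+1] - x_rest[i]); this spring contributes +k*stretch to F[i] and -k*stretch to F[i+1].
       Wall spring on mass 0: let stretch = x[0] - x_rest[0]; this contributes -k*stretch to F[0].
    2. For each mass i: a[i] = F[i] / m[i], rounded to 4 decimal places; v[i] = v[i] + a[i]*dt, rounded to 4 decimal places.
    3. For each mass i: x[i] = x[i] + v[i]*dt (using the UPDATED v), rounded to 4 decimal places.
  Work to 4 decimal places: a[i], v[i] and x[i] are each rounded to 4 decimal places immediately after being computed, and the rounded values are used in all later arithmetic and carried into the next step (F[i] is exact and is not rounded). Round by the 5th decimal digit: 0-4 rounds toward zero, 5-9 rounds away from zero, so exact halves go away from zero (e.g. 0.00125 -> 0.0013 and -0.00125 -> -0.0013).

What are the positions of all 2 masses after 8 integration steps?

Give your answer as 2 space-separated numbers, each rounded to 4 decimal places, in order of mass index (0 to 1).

Step 0: x=[5.0000 11.0000] v=[0.0000 0.0000]
Step 1: x=[5.0200 11.0000] v=[0.2000 0.0000]
Step 2: x=[5.0592 11.0004] v=[0.3920 0.0040]
Step 3: x=[5.1160 11.0020] v=[0.5684 0.0158]
Step 4: x=[5.1882 11.0059] v=[0.7224 0.0386]
Step 5: x=[5.2730 11.0134] v=[0.8483 0.0751]
Step 6: x=[5.3672 11.0261] v=[0.9418 0.1270]
Step 7: x=[5.4672 11.0456] v=[1.0001 0.1952]
Step 8: x=[5.5694 11.0736] v=[1.0223 0.2795]

Answer: 5.5694 11.0736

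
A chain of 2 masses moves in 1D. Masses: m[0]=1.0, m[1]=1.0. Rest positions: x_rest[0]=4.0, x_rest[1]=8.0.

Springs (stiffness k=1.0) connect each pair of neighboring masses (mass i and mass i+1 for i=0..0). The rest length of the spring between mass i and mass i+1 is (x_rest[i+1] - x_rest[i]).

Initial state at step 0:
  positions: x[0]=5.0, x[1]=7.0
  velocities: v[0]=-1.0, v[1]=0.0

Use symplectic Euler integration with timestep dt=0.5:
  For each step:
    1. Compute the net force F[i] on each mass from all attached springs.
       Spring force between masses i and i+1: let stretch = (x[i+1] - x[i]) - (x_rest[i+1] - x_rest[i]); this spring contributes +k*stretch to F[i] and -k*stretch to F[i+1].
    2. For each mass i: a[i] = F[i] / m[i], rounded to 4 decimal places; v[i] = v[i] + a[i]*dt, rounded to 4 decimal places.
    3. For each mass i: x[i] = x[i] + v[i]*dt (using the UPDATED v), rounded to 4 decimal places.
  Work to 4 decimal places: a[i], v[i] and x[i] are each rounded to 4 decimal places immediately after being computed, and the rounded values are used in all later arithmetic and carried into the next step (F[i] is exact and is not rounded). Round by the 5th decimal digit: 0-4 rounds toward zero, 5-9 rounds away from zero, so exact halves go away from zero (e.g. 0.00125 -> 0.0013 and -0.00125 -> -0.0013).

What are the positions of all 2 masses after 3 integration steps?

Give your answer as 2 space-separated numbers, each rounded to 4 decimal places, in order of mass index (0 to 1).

Answer: 2.0625 8.4375

Derivation:
Step 0: x=[5.0000 7.0000] v=[-1.0000 0.0000]
Step 1: x=[4.0000 7.5000] v=[-2.0000 1.0000]
Step 2: x=[2.8750 8.1250] v=[-2.2500 1.2500]
Step 3: x=[2.0625 8.4375] v=[-1.6250 0.6250]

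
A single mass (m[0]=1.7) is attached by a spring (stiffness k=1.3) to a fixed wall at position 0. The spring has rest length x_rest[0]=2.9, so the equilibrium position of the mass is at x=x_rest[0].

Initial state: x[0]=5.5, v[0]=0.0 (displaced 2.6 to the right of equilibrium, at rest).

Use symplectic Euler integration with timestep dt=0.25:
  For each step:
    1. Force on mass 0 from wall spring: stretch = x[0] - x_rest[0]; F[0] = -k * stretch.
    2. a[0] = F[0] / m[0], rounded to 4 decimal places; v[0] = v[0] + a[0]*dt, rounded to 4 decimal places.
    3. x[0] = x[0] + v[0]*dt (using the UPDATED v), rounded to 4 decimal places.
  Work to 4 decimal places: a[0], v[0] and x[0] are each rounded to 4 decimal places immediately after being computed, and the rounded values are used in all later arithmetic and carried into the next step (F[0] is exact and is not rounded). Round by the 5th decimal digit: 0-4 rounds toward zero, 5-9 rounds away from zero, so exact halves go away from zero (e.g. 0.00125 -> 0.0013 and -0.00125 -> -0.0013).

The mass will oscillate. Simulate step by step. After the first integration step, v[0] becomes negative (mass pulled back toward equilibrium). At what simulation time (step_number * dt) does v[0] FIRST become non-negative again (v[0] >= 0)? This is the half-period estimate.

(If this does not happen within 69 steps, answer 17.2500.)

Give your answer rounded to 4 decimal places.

Answer: 3.7500

Derivation:
Step 0: x=[5.5000] v=[0.0000]
Step 1: x=[5.3757] v=[-0.4971]
Step 2: x=[5.1331] v=[-0.9704]
Step 3: x=[4.7838] v=[-1.3973]
Step 4: x=[4.3444] v=[-1.7575]
Step 5: x=[3.8360] v=[-2.0336]
Step 6: x=[3.2829] v=[-2.2126]
Step 7: x=[2.7115] v=[-2.2858]
Step 8: x=[2.1491] v=[-2.2498]
Step 9: x=[1.6225] v=[-2.1063]
Step 10: x=[1.1570] v=[-1.8621]
Step 11: x=[0.7748] v=[-1.5289]
Step 12: x=[0.4942] v=[-1.1226]
Step 13: x=[0.3285] v=[-0.6627]
Step 14: x=[0.2857] v=[-0.1711]
Step 15: x=[0.3679] v=[0.3287]
First v>=0 after going negative at step 15, time=3.7500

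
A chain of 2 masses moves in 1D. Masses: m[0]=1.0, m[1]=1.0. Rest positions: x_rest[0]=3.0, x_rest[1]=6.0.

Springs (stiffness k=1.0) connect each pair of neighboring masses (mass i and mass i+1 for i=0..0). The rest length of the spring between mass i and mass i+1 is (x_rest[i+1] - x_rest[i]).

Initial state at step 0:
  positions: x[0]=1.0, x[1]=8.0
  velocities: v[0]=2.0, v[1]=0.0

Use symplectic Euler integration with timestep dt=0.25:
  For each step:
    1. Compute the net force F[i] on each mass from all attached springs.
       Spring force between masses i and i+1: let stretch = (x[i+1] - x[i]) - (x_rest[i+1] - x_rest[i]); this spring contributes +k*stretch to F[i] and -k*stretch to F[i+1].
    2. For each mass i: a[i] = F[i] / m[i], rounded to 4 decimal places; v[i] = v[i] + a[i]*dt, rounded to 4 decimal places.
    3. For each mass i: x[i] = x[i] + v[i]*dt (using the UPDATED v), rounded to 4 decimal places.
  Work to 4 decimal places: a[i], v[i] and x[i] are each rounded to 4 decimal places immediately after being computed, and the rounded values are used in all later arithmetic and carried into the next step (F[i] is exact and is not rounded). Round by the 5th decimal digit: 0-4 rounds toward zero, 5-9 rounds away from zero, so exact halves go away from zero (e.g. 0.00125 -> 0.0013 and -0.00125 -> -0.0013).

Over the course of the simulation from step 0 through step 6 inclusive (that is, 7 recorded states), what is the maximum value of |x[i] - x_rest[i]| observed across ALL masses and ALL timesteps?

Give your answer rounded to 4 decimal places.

Step 0: x=[1.0000 8.0000] v=[2.0000 0.0000]
Step 1: x=[1.7500 7.7500] v=[3.0000 -1.0000]
Step 2: x=[2.6875 7.3125] v=[3.7500 -1.7500]
Step 3: x=[3.7266 6.7734] v=[4.1563 -2.1563]
Step 4: x=[4.7686 6.2314] v=[4.1680 -2.1680]
Step 5: x=[5.7145 5.7855] v=[3.7837 -1.7837]
Step 6: x=[6.4774 5.5226] v=[3.0515 -1.0515]
Max displacement = 3.4774

Answer: 3.4774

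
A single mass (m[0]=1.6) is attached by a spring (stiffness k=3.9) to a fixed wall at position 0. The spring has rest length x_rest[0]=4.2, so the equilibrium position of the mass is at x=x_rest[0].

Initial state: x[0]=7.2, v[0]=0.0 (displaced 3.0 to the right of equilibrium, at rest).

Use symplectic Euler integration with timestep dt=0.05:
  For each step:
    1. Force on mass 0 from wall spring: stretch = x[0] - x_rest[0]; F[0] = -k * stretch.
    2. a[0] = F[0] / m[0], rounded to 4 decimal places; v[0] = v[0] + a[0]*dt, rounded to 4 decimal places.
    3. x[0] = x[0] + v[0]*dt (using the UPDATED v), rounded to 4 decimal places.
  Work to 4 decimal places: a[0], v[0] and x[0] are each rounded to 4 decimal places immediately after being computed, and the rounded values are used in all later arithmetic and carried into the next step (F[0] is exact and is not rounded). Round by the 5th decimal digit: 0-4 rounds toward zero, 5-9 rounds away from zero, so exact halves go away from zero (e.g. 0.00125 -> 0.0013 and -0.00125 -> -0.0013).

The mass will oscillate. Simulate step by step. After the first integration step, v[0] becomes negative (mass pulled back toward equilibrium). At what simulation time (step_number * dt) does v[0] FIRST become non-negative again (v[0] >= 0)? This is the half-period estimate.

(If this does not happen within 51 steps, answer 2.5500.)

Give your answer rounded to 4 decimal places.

Answer: 2.0500

Derivation:
Step 0: x=[7.2000] v=[0.0000]
Step 1: x=[7.1817] v=[-0.3656]
Step 2: x=[7.1453] v=[-0.7290]
Step 3: x=[7.0909] v=[-1.0880]
Step 4: x=[7.0189] v=[-1.4403]
Step 5: x=[6.9297] v=[-1.7839]
Step 6: x=[6.8239] v=[-2.1166]
Step 7: x=[6.7021] v=[-2.4364]
Step 8: x=[6.5650] v=[-2.7413]
Step 9: x=[6.4135] v=[-3.0295]
Step 10: x=[6.2485] v=[-3.2993]
Step 11: x=[6.0711] v=[-3.5490]
Step 12: x=[5.8823] v=[-3.7770]
Step 13: x=[5.6832] v=[-3.9820]
Step 14: x=[5.4751] v=[-4.1628]
Step 15: x=[5.2592] v=[-4.3182]
Step 16: x=[5.0368] v=[-4.4473]
Step 17: x=[4.8093] v=[-4.5493]
Step 18: x=[4.5781] v=[-4.6236]
Step 19: x=[4.3446] v=[-4.6697]
Step 20: x=[4.1102] v=[-4.6873]
Step 21: x=[3.8764] v=[-4.6764]
Step 22: x=[3.6446] v=[-4.6370]
Step 23: x=[3.4161] v=[-4.5693]
Step 24: x=[3.1924] v=[-4.4738]
Step 25: x=[2.9749] v=[-4.3510]
Step 26: x=[2.7648] v=[-4.2017]
Step 27: x=[2.5635] v=[-4.0268]
Step 28: x=[2.3721] v=[-3.8274]
Step 29: x=[2.1919] v=[-3.6046]
Step 30: x=[2.0239] v=[-3.3599]
Step 31: x=[1.8692] v=[-3.0947]
Step 32: x=[1.7287] v=[-2.8106]
Step 33: x=[1.6032] v=[-2.5094]
Step 34: x=[1.4936] v=[-2.1929]
Step 35: x=[1.4004] v=[-1.8631]
Step 36: x=[1.3243] v=[-1.5219]
Step 37: x=[1.2657] v=[-1.1714]
Step 38: x=[1.2250] v=[-0.8138]
Step 39: x=[1.2024] v=[-0.4512]
Step 40: x=[1.1981] v=[-0.0859]
Step 41: x=[1.2121] v=[0.2800]
First v>=0 after going negative at step 41, time=2.0500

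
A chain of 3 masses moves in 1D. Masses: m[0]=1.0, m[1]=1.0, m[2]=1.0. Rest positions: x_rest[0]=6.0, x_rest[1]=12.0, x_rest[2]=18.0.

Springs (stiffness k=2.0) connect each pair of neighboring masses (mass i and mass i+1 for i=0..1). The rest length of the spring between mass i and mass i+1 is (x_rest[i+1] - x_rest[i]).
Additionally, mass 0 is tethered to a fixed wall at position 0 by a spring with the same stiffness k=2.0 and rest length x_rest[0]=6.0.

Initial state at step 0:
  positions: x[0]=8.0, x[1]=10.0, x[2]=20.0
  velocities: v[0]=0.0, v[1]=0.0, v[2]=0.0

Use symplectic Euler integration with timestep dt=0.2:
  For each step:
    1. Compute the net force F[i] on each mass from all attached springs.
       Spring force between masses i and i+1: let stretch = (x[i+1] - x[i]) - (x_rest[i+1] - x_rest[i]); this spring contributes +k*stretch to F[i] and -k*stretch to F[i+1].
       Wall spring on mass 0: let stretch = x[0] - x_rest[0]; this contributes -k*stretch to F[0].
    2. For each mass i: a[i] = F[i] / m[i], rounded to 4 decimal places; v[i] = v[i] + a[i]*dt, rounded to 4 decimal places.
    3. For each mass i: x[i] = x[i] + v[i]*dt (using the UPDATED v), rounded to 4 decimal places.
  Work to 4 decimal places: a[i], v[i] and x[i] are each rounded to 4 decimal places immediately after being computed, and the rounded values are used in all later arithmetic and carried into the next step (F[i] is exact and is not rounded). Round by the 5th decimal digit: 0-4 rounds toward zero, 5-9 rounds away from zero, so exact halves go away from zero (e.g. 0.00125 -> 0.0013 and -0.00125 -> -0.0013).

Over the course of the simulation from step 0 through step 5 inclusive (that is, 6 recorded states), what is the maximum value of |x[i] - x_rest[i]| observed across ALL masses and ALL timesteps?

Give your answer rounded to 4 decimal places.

Answer: 2.8828

Derivation:
Step 0: x=[8.0000 10.0000 20.0000] v=[0.0000 0.0000 0.0000]
Step 1: x=[7.5200 10.6400 19.6800] v=[-2.4000 3.2000 -1.6000]
Step 2: x=[6.6880 11.7536 19.1168] v=[-4.1600 5.5680 -2.8160]
Step 3: x=[5.7262 13.0510 18.4445] v=[-4.8090 6.4870 -3.3613]
Step 4: x=[4.8923 14.1939 17.8208] v=[-4.1696 5.7145 -3.1187]
Step 5: x=[4.4111 14.8828 17.3869] v=[-2.4059 3.4446 -2.1695]
Max displacement = 2.8828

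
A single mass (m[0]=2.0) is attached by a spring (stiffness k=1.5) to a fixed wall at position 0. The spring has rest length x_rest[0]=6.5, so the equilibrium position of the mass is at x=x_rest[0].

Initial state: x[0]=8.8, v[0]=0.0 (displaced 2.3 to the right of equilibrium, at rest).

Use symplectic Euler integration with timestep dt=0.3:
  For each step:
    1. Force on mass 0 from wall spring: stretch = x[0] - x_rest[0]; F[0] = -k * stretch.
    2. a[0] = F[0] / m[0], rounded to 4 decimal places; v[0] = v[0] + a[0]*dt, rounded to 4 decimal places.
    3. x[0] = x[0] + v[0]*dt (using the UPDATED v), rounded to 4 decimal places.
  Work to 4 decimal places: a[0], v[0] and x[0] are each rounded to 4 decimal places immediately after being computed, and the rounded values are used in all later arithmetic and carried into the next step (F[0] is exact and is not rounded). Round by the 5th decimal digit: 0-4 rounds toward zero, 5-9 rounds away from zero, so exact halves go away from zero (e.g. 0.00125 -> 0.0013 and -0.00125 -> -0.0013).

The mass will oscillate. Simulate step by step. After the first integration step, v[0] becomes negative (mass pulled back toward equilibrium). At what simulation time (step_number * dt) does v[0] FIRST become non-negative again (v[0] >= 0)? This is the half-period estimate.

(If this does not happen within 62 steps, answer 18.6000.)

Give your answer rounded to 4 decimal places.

Step 0: x=[8.8000] v=[0.0000]
Step 1: x=[8.6448] v=[-0.5175]
Step 2: x=[8.3448] v=[-1.0001]
Step 3: x=[7.9202] v=[-1.4152]
Step 4: x=[7.3998] v=[-1.7348]
Step 5: x=[6.8186] v=[-1.9373]
Step 6: x=[6.2159] v=[-2.0090]
Step 7: x=[5.6324] v=[-1.9451]
Step 8: x=[5.1074] v=[-1.7499]
Step 9: x=[4.6764] v=[-1.4366]
Step 10: x=[4.3685] v=[-1.0263]
Step 11: x=[4.2045] v=[-0.5467]
Step 12: x=[4.1954] v=[-0.0302]
Step 13: x=[4.3419] v=[0.4884]
First v>=0 after going negative at step 13, time=3.9000

Answer: 3.9000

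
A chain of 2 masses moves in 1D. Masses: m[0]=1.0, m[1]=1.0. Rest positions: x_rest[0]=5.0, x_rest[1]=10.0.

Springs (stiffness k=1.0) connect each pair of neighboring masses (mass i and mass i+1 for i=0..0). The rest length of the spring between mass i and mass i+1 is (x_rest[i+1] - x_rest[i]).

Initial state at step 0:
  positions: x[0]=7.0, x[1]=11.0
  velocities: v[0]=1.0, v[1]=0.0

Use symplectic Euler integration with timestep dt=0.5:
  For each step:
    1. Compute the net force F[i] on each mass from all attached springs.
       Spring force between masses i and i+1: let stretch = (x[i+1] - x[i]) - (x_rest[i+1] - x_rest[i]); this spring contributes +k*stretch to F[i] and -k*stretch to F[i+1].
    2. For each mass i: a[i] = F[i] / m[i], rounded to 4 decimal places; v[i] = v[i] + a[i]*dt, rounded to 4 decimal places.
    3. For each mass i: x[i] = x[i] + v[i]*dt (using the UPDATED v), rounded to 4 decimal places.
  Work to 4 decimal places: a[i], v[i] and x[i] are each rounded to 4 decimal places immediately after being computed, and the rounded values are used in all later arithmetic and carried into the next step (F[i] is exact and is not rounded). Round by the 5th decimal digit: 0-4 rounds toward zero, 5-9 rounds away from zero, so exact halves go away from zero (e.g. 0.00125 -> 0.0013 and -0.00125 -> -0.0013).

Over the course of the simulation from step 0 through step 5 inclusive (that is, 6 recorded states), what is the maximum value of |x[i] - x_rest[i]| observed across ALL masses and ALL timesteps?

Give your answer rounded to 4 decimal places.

Step 0: x=[7.0000 11.0000] v=[1.0000 0.0000]
Step 1: x=[7.2500 11.2500] v=[0.5000 0.5000]
Step 2: x=[7.2500 11.7500] v=[0.0000 1.0000]
Step 3: x=[7.1250 12.3750] v=[-0.2500 1.2500]
Step 4: x=[7.0625 12.9375] v=[-0.1250 1.1250]
Step 5: x=[7.2188 13.2813] v=[0.3125 0.6875]
Max displacement = 3.2813

Answer: 3.2813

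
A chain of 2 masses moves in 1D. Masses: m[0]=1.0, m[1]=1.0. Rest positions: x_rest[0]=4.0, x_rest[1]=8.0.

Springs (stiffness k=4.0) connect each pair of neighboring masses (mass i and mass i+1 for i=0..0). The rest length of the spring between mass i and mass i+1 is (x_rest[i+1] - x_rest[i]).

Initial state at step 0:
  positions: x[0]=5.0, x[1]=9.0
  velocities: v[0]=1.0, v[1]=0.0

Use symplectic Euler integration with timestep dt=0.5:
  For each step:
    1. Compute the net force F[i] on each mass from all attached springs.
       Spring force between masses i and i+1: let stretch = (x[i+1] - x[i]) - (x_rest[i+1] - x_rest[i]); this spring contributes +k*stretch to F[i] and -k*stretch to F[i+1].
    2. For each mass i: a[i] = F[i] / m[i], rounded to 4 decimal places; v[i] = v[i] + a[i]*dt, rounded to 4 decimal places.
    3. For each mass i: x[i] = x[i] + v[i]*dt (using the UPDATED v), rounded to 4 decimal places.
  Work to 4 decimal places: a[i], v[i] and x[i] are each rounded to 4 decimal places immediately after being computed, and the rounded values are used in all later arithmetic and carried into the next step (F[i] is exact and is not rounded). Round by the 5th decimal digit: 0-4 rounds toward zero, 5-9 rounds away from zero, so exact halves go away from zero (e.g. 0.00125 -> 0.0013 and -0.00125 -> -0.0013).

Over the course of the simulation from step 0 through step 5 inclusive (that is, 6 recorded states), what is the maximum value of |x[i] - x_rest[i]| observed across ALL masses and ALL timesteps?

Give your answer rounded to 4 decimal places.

Answer: 2.5000

Derivation:
Step 0: x=[5.0000 9.0000] v=[1.0000 0.0000]
Step 1: x=[5.5000 9.0000] v=[1.0000 0.0000]
Step 2: x=[5.5000 9.5000] v=[0.0000 1.0000]
Step 3: x=[5.5000 10.0000] v=[0.0000 1.0000]
Step 4: x=[6.0000 10.0000] v=[1.0000 0.0000]
Step 5: x=[6.5000 10.0000] v=[1.0000 0.0000]
Max displacement = 2.5000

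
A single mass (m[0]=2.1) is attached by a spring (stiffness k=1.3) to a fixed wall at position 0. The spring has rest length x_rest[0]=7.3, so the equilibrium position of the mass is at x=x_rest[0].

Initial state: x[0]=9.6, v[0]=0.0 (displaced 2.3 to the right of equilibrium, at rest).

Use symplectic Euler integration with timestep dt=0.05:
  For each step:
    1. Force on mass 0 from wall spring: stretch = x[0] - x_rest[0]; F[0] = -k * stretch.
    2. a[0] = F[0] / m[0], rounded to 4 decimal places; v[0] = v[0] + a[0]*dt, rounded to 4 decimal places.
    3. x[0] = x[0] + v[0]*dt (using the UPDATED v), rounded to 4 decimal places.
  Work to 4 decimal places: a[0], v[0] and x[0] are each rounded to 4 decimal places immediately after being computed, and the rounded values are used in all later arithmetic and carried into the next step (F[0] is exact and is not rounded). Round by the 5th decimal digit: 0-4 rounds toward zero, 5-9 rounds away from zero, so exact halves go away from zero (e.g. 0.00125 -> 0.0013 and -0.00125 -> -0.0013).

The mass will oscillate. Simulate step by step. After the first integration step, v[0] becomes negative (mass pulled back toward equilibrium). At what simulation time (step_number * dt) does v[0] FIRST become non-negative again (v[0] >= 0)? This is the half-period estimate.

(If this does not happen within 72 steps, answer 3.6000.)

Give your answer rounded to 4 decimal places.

Step 0: x=[9.6000] v=[0.0000]
Step 1: x=[9.5964] v=[-0.0712]
Step 2: x=[9.5893] v=[-0.1423]
Step 3: x=[9.5786] v=[-0.2132]
Step 4: x=[9.5644] v=[-0.2837]
Step 5: x=[9.5467] v=[-0.3538]
Step 6: x=[9.5255] v=[-0.4233]
Step 7: x=[9.5009] v=[-0.4922]
Step 8: x=[9.4729] v=[-0.5603]
Step 9: x=[9.4415] v=[-0.6276]
Step 10: x=[9.4068] v=[-0.6939]
Step 11: x=[9.3688] v=[-0.7591]
Step 12: x=[9.3276] v=[-0.8231]
Step 13: x=[9.2833] v=[-0.8859]
Step 14: x=[9.2359] v=[-0.9473]
Step 15: x=[9.1855] v=[-1.0072]
Step 16: x=[9.1322] v=[-1.0656]
Step 17: x=[9.0761] v=[-1.1223]
Step 18: x=[9.0172] v=[-1.1773]
Step 19: x=[8.9557] v=[-1.2305]
Step 20: x=[8.8916] v=[-1.2818]
Step 21: x=[8.8250] v=[-1.3311]
Step 22: x=[8.7561] v=[-1.3783]
Step 23: x=[8.6849] v=[-1.4234]
Step 24: x=[8.6116] v=[-1.4663]
Step 25: x=[8.5363] v=[-1.5069]
Step 26: x=[8.4590] v=[-1.5452]
Step 27: x=[8.3799] v=[-1.5811]
Step 28: x=[8.2992] v=[-1.6145]
Step 29: x=[8.2169] v=[-1.6454]
Step 30: x=[8.1332] v=[-1.6738]
Step 31: x=[8.0482] v=[-1.6996]
Step 32: x=[7.9621] v=[-1.7228]
Step 33: x=[7.8749] v=[-1.7433]
Step 34: x=[7.7868] v=[-1.7611]
Step 35: x=[7.6980] v=[-1.7762]
Step 36: x=[7.6086] v=[-1.7885]
Step 37: x=[7.5187] v=[-1.7981]
Step 38: x=[7.4285] v=[-1.8049]
Step 39: x=[7.3381] v=[-1.8089]
Step 40: x=[7.2476] v=[-1.8101]
Step 41: x=[7.1572] v=[-1.8085]
Step 42: x=[7.0670] v=[-1.8041]
Step 43: x=[6.9772] v=[-1.7969]
Step 44: x=[6.8879] v=[-1.7869]
Step 45: x=[6.7992] v=[-1.7741]
Step 46: x=[6.7113] v=[-1.7586]
Step 47: x=[6.6243] v=[-1.7404]
Step 48: x=[6.5383] v=[-1.7195]
Step 49: x=[6.4535] v=[-1.6959]
Step 50: x=[6.3700] v=[-1.6697]
Step 51: x=[6.2880] v=[-1.6409]
Step 52: x=[6.2075] v=[-1.6096]
Step 53: x=[6.1287] v=[-1.5758]
Step 54: x=[6.0517] v=[-1.5395]
Step 55: x=[5.9767] v=[-1.5009]
Step 56: x=[5.9037] v=[-1.4599]
Step 57: x=[5.8329] v=[-1.4167]
Step 58: x=[5.7643] v=[-1.3713]
Step 59: x=[5.6981] v=[-1.3238]
Step 60: x=[5.6344] v=[-1.2742]
Step 61: x=[5.5733] v=[-1.2226]
Step 62: x=[5.5148] v=[-1.1692]
Step 63: x=[5.4591] v=[-1.1139]
Step 64: x=[5.4063] v=[-1.0569]
Step 65: x=[5.3564] v=[-0.9983]
Step 66: x=[5.3095] v=[-0.9381]
Step 67: x=[5.2657] v=[-0.8765]
Step 68: x=[5.2250] v=[-0.8135]
Step 69: x=[5.1875] v=[-0.7493]
Step 70: x=[5.1533] v=[-0.6839]
Step 71: x=[5.1224] v=[-0.6175]
Step 72: x=[5.0949] v=[-0.5501]
v[0] did not become non-negative within 72 steps; using fallback time=3.6000

Answer: 3.6000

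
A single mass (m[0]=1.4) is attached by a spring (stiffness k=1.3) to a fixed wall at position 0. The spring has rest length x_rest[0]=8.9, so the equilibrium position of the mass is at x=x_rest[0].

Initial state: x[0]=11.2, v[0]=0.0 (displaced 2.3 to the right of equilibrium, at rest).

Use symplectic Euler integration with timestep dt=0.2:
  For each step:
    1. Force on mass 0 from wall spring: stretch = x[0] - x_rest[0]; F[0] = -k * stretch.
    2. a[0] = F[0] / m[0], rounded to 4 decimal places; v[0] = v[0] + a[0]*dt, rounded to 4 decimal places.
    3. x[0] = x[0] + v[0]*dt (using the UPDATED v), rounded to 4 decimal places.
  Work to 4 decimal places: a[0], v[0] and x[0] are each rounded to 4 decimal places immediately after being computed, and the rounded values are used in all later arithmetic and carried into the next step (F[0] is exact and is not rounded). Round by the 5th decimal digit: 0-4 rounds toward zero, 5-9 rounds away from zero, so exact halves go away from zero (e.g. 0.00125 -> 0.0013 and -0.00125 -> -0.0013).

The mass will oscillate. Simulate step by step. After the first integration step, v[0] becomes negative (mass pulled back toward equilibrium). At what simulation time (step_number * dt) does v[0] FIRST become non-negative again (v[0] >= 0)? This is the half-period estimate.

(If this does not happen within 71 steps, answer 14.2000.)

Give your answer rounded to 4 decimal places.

Answer: 3.4000

Derivation:
Step 0: x=[11.2000] v=[0.0000]
Step 1: x=[11.1146] v=[-0.4271]
Step 2: x=[10.9469] v=[-0.8384]
Step 3: x=[10.7032] v=[-1.2185]
Step 4: x=[10.3925] v=[-1.5534]
Step 5: x=[10.0264] v=[-1.8306]
Step 6: x=[9.6184] v=[-2.0398]
Step 7: x=[9.1838] v=[-2.1732]
Step 8: x=[8.7386] v=[-2.2259]
Step 9: x=[8.2994] v=[-2.1959]
Step 10: x=[7.8825] v=[-2.0844]
Step 11: x=[7.5034] v=[-1.8954]
Step 12: x=[7.1762] v=[-1.6360]
Step 13: x=[6.9130] v=[-1.3159]
Step 14: x=[6.7236] v=[-0.9469]
Step 15: x=[6.6151] v=[-0.5427]
Step 16: x=[6.5914] v=[-0.1184]
Step 17: x=[6.6535] v=[0.3103]
First v>=0 after going negative at step 17, time=3.4000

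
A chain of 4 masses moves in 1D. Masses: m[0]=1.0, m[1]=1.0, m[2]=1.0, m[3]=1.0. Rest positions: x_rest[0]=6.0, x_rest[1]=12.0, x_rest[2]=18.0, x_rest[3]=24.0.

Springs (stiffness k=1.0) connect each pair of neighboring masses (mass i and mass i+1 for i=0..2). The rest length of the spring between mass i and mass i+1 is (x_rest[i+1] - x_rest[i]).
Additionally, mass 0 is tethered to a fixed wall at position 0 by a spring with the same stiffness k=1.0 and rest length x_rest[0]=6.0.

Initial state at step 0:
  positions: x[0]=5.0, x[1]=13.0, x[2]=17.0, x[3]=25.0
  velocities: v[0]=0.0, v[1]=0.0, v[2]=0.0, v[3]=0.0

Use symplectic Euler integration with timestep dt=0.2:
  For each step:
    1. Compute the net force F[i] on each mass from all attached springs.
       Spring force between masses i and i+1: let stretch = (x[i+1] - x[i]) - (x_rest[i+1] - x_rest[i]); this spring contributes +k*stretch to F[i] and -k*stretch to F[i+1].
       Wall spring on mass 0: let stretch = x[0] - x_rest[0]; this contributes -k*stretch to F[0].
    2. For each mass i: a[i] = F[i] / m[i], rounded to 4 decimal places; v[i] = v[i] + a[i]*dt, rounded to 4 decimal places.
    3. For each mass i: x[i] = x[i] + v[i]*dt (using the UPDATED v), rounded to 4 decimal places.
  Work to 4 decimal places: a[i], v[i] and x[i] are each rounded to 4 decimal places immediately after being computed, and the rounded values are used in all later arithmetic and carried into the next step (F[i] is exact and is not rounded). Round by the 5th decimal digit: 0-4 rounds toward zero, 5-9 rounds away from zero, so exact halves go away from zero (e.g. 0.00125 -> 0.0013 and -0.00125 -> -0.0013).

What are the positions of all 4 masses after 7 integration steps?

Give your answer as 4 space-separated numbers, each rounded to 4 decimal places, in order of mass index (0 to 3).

Step 0: x=[5.0000 13.0000 17.0000 25.0000] v=[0.0000 0.0000 0.0000 0.0000]
Step 1: x=[5.1200 12.8400 17.1600 24.9200] v=[0.6000 -0.8000 0.8000 -0.4000]
Step 2: x=[5.3440 12.5440 17.4576 24.7696] v=[1.1200 -1.4800 1.4880 -0.7520]
Step 3: x=[5.6422 12.1565 17.8511 24.5667] v=[1.4912 -1.9373 1.9677 -1.0144]
Step 4: x=[5.9753 11.7363 18.2855 24.3352] v=[1.6656 -2.1012 2.1719 -1.1575]
Step 5: x=[6.2998 11.3476 18.6999 24.1017] v=[1.6227 -1.9436 2.0720 -1.1674]
Step 6: x=[6.5743 11.0511 19.0363 23.8921] v=[1.3723 -1.4827 1.6819 -1.0478]
Step 7: x=[6.7649 10.8949 19.2475 23.7283] v=[0.9528 -0.7810 1.0560 -0.8190]

Answer: 6.7649 10.8949 19.2475 23.7283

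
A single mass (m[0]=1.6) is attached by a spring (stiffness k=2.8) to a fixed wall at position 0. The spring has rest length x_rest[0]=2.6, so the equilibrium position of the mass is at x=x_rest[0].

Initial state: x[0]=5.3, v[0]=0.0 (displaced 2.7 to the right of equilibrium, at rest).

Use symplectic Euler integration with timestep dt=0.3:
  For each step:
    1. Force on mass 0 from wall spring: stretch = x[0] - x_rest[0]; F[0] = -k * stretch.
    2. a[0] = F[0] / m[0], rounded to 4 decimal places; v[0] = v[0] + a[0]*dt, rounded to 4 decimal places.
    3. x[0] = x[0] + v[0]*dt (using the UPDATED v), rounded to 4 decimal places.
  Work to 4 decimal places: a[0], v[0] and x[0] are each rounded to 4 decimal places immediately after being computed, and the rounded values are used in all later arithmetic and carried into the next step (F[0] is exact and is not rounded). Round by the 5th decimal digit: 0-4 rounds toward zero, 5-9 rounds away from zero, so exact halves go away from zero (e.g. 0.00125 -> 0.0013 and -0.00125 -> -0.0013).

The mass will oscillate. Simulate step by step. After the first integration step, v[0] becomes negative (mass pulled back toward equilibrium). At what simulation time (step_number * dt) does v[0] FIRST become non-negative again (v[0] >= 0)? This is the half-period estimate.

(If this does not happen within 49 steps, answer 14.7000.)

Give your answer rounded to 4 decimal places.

Answer: 2.4000

Derivation:
Step 0: x=[5.3000] v=[0.0000]
Step 1: x=[4.8748] v=[-1.4175]
Step 2: x=[4.0913] v=[-2.6118]
Step 3: x=[3.0729] v=[-3.3947]
Step 4: x=[1.9800] v=[-3.6430]
Step 5: x=[0.9848] v=[-3.3175]
Step 6: x=[0.2440] v=[-2.4695]
Step 7: x=[-0.1258] v=[-1.2326]
Step 8: x=[-0.0663] v=[0.1985]
First v>=0 after going negative at step 8, time=2.4000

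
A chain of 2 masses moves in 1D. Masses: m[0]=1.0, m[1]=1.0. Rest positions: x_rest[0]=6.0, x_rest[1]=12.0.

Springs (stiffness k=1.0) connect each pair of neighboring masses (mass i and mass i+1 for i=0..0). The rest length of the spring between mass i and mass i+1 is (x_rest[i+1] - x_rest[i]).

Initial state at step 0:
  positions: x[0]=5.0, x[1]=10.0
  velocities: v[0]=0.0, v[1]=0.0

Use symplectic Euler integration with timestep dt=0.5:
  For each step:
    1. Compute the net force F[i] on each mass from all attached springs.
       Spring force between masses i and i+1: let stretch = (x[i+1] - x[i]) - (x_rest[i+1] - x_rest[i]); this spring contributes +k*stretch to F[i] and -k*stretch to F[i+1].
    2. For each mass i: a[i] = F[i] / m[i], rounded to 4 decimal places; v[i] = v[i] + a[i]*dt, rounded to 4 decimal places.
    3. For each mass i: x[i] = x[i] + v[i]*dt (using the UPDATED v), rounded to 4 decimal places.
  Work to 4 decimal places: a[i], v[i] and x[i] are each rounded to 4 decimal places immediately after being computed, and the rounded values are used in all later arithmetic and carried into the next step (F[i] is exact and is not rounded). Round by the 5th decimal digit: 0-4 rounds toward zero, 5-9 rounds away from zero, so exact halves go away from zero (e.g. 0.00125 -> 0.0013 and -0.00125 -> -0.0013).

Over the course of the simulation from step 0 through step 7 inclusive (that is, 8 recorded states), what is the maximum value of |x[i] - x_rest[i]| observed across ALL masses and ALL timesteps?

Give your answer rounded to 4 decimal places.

Step 0: x=[5.0000 10.0000] v=[0.0000 0.0000]
Step 1: x=[4.7500 10.2500] v=[-0.5000 0.5000]
Step 2: x=[4.3750 10.6250] v=[-0.7500 0.7500]
Step 3: x=[4.0625 10.9375] v=[-0.6250 0.6250]
Step 4: x=[3.9688 11.0313] v=[-0.1875 0.1875]
Step 5: x=[4.1407 10.8594] v=[0.3438 -0.3438]
Step 6: x=[4.4923 10.5078] v=[0.7032 -0.7032]
Step 7: x=[4.8478 10.1523] v=[0.7110 -0.7110]
Max displacement = 2.0312

Answer: 2.0312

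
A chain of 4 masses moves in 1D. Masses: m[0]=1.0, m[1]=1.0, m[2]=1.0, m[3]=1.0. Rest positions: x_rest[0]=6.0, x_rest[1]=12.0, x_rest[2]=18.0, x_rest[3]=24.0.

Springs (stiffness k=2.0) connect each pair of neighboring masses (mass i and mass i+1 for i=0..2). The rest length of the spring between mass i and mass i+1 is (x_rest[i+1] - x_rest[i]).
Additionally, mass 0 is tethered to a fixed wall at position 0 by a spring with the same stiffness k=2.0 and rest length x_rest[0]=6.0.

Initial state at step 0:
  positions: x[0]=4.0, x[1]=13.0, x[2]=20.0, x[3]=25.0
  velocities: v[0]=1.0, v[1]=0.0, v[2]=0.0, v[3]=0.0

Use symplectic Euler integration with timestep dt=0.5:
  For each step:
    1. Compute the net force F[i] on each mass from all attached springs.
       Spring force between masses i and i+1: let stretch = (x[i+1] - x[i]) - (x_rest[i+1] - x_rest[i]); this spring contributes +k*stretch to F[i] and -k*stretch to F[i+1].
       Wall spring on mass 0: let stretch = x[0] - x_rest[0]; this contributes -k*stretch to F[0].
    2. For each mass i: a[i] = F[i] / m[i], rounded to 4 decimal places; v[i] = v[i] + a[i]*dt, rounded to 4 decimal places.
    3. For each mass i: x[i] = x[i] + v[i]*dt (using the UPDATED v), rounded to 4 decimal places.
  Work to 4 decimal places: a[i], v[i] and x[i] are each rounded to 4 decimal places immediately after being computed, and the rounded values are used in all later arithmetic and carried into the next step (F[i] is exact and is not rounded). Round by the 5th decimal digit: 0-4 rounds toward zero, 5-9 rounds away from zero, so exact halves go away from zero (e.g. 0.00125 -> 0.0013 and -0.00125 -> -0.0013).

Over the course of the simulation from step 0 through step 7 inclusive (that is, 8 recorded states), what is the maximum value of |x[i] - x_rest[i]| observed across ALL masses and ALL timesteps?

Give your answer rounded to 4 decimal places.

Step 0: x=[4.0000 13.0000 20.0000 25.0000] v=[1.0000 0.0000 0.0000 0.0000]
Step 1: x=[7.0000 12.0000 19.0000 25.5000] v=[6.0000 -2.0000 -2.0000 1.0000]
Step 2: x=[9.0000 12.0000 17.7500 25.7500] v=[4.0000 0.0000 -2.5000 0.5000]
Step 3: x=[8.0000 13.3750 17.6250 25.0000] v=[-2.0000 2.7500 -0.2500 -1.5000]
Step 4: x=[5.6875 14.1875 19.0625 23.5625] v=[-4.6250 1.6250 2.8750 -2.8750]
Step 5: x=[4.7813 13.1875 20.3125 22.8750] v=[-1.8125 -2.0000 2.5000 -1.3750]
Step 6: x=[5.6875 11.5469 19.2813 23.9063] v=[1.8124 -3.2812 -2.0625 2.0625]
Step 7: x=[6.6797 10.8438 16.6954 25.6251] v=[1.9843 -1.4062 -5.1719 3.4375]
Max displacement = 3.0000

Answer: 3.0000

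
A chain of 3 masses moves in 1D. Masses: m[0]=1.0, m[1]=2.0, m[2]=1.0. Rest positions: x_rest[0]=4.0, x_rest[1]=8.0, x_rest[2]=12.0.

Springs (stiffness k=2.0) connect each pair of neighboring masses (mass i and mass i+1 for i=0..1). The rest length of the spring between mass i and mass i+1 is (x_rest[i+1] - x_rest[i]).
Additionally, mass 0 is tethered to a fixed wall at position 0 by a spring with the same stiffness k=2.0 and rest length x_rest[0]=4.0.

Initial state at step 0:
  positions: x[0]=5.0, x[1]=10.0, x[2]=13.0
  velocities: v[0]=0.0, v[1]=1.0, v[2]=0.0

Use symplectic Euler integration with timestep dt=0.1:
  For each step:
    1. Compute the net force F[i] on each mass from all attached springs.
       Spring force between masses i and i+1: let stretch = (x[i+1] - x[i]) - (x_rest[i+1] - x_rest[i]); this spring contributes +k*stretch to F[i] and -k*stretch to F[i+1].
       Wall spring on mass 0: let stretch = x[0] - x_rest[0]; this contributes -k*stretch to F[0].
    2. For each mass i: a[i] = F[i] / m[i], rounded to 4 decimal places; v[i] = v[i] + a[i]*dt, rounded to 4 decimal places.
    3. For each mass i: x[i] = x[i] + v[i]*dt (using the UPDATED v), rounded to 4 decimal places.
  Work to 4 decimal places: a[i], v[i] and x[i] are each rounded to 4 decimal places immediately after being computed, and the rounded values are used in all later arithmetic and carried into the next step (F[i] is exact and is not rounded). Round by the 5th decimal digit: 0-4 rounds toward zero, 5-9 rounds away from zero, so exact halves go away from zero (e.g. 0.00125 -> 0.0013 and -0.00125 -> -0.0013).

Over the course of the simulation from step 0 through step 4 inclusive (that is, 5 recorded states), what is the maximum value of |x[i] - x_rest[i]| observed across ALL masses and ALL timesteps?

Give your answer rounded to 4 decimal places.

Step 0: x=[5.0000 10.0000 13.0000] v=[0.0000 1.0000 0.0000]
Step 1: x=[5.0000 10.0800 13.0200] v=[0.0000 0.8000 0.2000]
Step 2: x=[5.0016 10.1386 13.0612] v=[0.0160 0.5860 0.4120]
Step 3: x=[5.0059 10.1751 13.1240] v=[0.0431 0.3646 0.6275]
Step 4: x=[5.0135 10.1894 13.2078] v=[0.0758 0.1426 0.8377]
Max displacement = 2.1894

Answer: 2.1894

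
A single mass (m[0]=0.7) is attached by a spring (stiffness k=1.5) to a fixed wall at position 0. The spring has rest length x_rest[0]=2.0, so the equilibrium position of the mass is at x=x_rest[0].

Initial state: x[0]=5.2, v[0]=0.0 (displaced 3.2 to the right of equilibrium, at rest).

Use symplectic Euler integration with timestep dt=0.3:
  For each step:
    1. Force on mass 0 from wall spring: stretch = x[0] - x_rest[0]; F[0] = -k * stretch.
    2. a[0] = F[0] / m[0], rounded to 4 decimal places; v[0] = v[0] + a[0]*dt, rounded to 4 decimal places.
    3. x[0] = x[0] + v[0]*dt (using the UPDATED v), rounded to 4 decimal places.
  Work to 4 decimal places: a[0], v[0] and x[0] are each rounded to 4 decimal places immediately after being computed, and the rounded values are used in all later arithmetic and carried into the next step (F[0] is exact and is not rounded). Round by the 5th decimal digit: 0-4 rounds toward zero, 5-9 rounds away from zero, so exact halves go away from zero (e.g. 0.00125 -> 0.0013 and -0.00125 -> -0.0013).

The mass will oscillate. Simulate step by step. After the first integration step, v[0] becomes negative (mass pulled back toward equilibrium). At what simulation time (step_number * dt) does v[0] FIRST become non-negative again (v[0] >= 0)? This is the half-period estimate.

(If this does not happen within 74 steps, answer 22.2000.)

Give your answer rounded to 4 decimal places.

Step 0: x=[5.2000] v=[0.0000]
Step 1: x=[4.5829] v=[-2.0571]
Step 2: x=[3.4677] v=[-3.7175]
Step 3: x=[2.0694] v=[-4.6610]
Step 4: x=[0.6577] v=[-4.7056]
Step 5: x=[-0.4951] v=[-3.8427]
Step 6: x=[-1.1667] v=[-2.2387]
Step 7: x=[-1.2276] v=[-0.2030]
Step 8: x=[-0.6660] v=[1.8719]
First v>=0 after going negative at step 8, time=2.4000

Answer: 2.4000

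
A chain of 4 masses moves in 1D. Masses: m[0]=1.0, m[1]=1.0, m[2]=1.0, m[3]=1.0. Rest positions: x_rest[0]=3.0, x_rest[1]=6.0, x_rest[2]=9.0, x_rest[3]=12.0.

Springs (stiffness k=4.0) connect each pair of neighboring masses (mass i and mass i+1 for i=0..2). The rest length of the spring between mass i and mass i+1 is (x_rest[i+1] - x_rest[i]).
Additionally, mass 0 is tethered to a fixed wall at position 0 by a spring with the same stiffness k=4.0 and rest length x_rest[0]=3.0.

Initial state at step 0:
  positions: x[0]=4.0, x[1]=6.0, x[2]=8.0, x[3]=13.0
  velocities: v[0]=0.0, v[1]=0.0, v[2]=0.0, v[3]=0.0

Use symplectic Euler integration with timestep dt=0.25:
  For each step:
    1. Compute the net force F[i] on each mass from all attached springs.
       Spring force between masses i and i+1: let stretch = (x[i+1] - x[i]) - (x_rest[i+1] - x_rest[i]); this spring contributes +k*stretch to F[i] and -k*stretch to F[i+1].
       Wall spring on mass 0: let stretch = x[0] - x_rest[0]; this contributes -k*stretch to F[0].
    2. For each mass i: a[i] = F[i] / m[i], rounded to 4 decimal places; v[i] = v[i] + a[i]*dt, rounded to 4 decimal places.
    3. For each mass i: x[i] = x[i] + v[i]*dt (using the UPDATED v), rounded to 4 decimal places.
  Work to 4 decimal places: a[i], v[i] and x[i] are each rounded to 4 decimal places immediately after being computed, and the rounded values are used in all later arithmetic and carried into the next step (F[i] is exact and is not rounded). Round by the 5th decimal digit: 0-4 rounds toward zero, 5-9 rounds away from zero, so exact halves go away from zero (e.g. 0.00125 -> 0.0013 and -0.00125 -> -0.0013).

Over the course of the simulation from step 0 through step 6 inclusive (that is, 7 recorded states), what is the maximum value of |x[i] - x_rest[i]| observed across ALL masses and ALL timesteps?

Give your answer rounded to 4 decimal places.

Answer: 1.3438

Derivation:
Step 0: x=[4.0000 6.0000 8.0000 13.0000] v=[0.0000 0.0000 0.0000 0.0000]
Step 1: x=[3.5000 6.0000 8.7500 12.5000] v=[-2.0000 0.0000 3.0000 -2.0000]
Step 2: x=[2.7500 6.0625 9.7500 11.8125] v=[-3.0000 0.2500 4.0000 -2.7500]
Step 3: x=[2.1406 6.2188 10.3438 11.3594] v=[-2.4375 0.6250 2.3750 -1.8125]
Step 4: x=[2.0156 6.3868 10.1602 11.4024] v=[-0.4999 0.6718 -0.7344 0.1719]
Step 5: x=[2.4795 6.4053 9.3438 11.8848] v=[1.8557 0.0740 -3.2656 1.9297]
Step 6: x=[3.3050 6.1770 8.4280 12.4820] v=[3.3020 -0.9133 -3.6631 2.3887]
Max displacement = 1.3438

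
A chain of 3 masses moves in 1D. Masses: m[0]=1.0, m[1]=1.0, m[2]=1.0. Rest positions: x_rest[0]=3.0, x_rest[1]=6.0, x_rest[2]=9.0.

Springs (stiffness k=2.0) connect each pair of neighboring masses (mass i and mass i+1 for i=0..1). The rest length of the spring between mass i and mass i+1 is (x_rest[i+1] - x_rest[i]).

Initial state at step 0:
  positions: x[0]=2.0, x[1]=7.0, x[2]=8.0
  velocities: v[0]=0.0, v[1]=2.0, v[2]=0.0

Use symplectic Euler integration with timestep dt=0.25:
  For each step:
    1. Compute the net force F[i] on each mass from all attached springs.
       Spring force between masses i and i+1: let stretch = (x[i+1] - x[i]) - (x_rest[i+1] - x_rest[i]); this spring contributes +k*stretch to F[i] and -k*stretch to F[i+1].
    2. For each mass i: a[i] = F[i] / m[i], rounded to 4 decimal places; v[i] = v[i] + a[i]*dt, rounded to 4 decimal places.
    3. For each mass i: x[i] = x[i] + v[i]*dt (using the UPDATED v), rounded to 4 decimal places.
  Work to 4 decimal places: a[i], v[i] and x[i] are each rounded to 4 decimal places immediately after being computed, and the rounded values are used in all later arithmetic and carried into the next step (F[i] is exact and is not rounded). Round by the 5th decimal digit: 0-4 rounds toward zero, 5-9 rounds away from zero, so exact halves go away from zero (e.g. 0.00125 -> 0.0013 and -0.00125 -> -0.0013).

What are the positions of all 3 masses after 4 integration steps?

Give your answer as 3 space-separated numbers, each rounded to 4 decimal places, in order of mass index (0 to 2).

Step 0: x=[2.0000 7.0000 8.0000] v=[0.0000 2.0000 0.0000]
Step 1: x=[2.2500 7.0000 8.2500] v=[1.0000 0.0000 1.0000]
Step 2: x=[2.7188 6.5625 8.7188] v=[1.8750 -1.7500 1.8750]
Step 3: x=[3.2930 5.9141 9.2930] v=[2.2969 -2.5937 2.2969]
Step 4: x=[3.8199 5.3604 9.8199] v=[2.1075 -2.2148 2.1075]

Answer: 3.8199 5.3604 9.8199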